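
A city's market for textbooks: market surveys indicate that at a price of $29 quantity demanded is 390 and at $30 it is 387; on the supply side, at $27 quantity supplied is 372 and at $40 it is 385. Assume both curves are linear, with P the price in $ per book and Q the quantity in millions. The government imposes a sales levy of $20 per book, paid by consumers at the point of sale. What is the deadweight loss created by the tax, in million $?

Deadweight loss = $150 million.

Demand slope: (387 − 390)/(30 − 29) = -3, so Qd = 477 − 3P.
Supply slope: (385 − 372)/(40 − 27) = 1, so Qs = P + 345.
Before the tax: set 477 − 3P = P + 345 → P* = $33, Q* = 378.
With the tax collected from consumers, demand (in seller-price terms) shifts: Qd = 477 − 3(P + 20).
New equilibrium: consumers pay $38, sellers receive $18, Q = 363. (Wedge: Pb − Ps = 20.)
Quantity falls by |ΔQ| = |378 − 363| = 15.
DWL = ½ · t · |ΔQ| = ½ · 20 · 15 = $150.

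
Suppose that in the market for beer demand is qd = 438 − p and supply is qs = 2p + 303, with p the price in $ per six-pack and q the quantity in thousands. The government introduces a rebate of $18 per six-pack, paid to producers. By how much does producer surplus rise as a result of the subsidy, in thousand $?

Without the subsidy, 438 − p = 2p + 303 gives 3p = 135, so p* = $45 and q* = 393.
With a per-unit subsidy paid to producers, each receives p + 18 per unit sold, so supply becomes qs = 2(p + 18) + 303.
Solving gives q = 405 with consumers paying $33 and producers receiving $51 (the $18 wedge).
ΔPS is the trapezoid between Q = 405 and Q = 393 of height $6: ½ · (393 + 405) · 6 = $2394.

Producer surplus rises by $2394 thousand.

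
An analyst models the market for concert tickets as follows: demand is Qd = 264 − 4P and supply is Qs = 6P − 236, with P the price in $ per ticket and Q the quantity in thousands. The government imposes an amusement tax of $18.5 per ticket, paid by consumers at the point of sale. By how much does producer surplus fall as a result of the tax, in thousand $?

Producer surplus falls by $309.32 thousand.

Without the tax, 264 − 4P = 6P − 236 gives 10P = 500, so P* = $50 and Q* = 64.
With the tax collected from consumers, demand (in seller-price terms) shifts: Qd = 264 − 4(P + 18.5).
New equilibrium: consumers pay $61.1, producers receive $42.6, Q = 19.6. (Wedge: Pb − Ps = 18.5.)
ΔPS is the trapezoid between Q = 19.6 and Q = 64 of height $7.4: ½ · (64 + 19.6) · 7.4 = $309.32.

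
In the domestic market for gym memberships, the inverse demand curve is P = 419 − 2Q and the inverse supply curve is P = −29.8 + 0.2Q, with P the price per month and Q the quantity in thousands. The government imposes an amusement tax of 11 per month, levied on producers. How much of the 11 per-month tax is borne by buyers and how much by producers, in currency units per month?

Buyers bear 10 per month; producers bear 1 per month.

Rewrite in direct form: Qd = 209.5 − 0.5P and Qs = 5P + 149.
Before the tax: set 209.5 − 0.5P = 5P + 149 → P* = 11, Q* = 204.
With the tax collected from producers, supply shifts: Qs = 5(P − 11) + 149.
New equilibrium: buyers pay 21, producers receive 10, Q = 199. (Wedge: Pb − Ps = 11.)
Burden on buyers: 10; on producers: 1. (They sum to 11.)
The less price-elastic side of the market bears the larger share of a per-unit tax.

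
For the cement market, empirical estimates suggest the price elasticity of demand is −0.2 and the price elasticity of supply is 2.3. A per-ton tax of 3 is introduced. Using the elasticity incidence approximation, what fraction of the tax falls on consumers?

Consumers' share ≈ 0.92.

Incidence ratio: consumers' share ≈ εs / (εs + |εd|) = 2.3 / (2.3 + 0.2) = 0.92.
Supply is the more elastic side, so consumers bear the larger share.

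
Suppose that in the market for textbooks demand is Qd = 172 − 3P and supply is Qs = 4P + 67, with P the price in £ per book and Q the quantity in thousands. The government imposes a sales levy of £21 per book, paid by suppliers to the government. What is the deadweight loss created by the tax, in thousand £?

Without the tax, 172 − 3P = 4P + 67 gives 7P = 105, so P* = £15 and Q* = 127.
With the tax collected from suppliers, supply shifts: Qs = 4(P − 21) + 67.
Solving gives Q = 91 with buyers paying £27 and suppliers receiving £6 (the £21 wedge).
Quantity falls by |ΔQ| = |127 − 91| = 36.
DWL = ½ · t · |ΔQ| = ½ · 21 · 36 = £378.

Deadweight loss = £378 thousand.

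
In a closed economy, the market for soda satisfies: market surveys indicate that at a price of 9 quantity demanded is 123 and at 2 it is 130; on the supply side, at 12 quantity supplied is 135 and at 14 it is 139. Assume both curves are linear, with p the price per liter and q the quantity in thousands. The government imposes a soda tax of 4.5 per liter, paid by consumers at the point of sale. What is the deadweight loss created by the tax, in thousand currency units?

Deadweight loss = 6.75 thousand.

Demand slope: (130 − 123)/(2 − 9) = -1, so qd = 132 − p.
Supply slope: (139 − 135)/(14 − 12) = 2, so qs = 2p + 111.
Before the tax: set 132 − p = 2p + 111 → p* = 7, q* = 125.
With the tax collected from consumers, demand (in seller-price terms) shifts: qd = 132 − (p + 4.5).
Solving gives q = 122 with consumers paying 10 and sellers receiving 5.5 (the 4.5 wedge).
Quantity falls by |ΔQ| = |125 − 122| = 3.
DWL = ½ · t · |ΔQ| = ½ · 4.5 · 3 = 6.75.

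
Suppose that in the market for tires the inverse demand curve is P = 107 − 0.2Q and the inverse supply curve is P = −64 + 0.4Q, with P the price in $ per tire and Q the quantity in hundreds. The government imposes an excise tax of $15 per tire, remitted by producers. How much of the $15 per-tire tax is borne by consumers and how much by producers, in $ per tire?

Consumers bear $5 per tire; producers bear $10 per tire.

Rewrite in direct form: Qd = 535 − 5P and Qs = 2.5P + 160.
Without the tax, 535 − 5P = 2.5P + 160 gives 7.5P = 375, so P* = $50 and Q* = 285.
With the tax collected from producers, supply shifts: Qs = 2.5(P − 15) + 160.
Solving gives Q = 260 with consumers paying $55 and producers receiving $40 (the $15 wedge).
Burden on consumers: $5; on producers: $10. (They sum to $15.)
The less price-elastic side of the market bears the larger share of a per-unit tax.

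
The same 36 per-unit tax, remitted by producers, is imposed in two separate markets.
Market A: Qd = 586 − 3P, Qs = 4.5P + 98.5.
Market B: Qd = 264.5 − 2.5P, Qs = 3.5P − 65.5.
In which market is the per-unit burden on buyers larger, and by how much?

Market A: pre-tax P* = 65, Q* = 391; post-tax Q = 326.2; per-unit burden on buyers = 21.6.
Market B: pre-tax P* = 55, Q* = 127; post-tax Q = 74.5; per-unit burden on buyers = 21.
Difference: 21.6 vs 21 → market A is larger by 0.6.

Market A, by 0.6.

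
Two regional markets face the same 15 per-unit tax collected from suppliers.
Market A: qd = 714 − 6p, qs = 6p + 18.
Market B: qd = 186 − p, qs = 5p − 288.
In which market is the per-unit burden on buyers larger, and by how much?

Market A: pre-tax p* = 58, q* = 366; post-tax q = 321; per-unit burden on buyers = 7.5.
Market B: pre-tax p* = 79, q* = 107; post-tax q = 94.5; per-unit burden on buyers = 12.5.
Difference: 7.5 vs 12.5 → market B is larger by 5.

Market B, by 5.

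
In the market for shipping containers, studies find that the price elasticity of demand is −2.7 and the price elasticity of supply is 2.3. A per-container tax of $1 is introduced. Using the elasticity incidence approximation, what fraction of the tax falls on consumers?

Incidence ratio: consumers' share ≈ εs / (εs + |εd|) = 2.3 / (2.3 + 2.7) = 0.46.
Supply is the less elastic side, so consumers bear the smaller share.

Consumers' share ≈ 0.46.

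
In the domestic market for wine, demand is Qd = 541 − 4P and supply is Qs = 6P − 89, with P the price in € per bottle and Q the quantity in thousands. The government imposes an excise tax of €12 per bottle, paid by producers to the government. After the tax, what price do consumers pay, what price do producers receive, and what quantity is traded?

Before the tax: set 541 − 4P = 6P − 89 → P* = €63, Q* = 289.
With the tax collected from producers, supply shifts: Qs = 6(P − 12) − 89.
New equilibrium: consumers pay €70.2, producers receive €58.2, Q = 260.2. (Wedge: Pb − Ps = 12.)

Consumers pay €70.2; producers receive €58.2; quantity = 260.2.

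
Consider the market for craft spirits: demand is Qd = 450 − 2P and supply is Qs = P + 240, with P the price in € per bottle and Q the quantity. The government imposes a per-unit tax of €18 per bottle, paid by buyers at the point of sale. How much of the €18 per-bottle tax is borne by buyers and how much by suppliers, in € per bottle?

Before the tax: set 450 − 2P = P + 240 → P* = €70, Q* = 310.
With the tax collected from buyers, demand (in seller-price terms) shifts: Qd = 450 − 2(P + 18).
New equilibrium: buyers pay €76, suppliers receive €58, Q = 298. (Wedge: Pb − Ps = 18.)
Burden on buyers: €6; on suppliers: €12. (They sum to €18.)

Buyers bear €6 per bottle; suppliers bear €12 per bottle.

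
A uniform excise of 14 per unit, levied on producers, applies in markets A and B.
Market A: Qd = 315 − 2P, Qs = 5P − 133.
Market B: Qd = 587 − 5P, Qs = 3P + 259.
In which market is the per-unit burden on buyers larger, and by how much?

Market A, by 4.75.

Market A: pre-tax P* = 64, Q* = 187; post-tax Q = 167; per-unit burden on buyers = 10.
Market B: pre-tax P* = 41, Q* = 382; post-tax Q = 355.75; per-unit burden on buyers = 5.25.
Difference: 10 vs 5.25 → market A is larger by 4.75.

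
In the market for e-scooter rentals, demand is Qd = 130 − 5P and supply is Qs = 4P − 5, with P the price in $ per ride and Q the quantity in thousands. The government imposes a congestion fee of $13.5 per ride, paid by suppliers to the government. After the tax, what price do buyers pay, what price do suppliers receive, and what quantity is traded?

Without the tax, 130 − 5P = 4P − 5 gives 9P = 135, so P* = $15 and Q* = 55.
With the tax collected from suppliers, supply shifts: Qs = 4(P − 13.5) − 5.
New equilibrium: buyers pay $21, suppliers receive $7.5, Q = 25. (Wedge: Pb − Ps = 13.5.)
The less price-elastic side of the market bears the larger share of a per-unit tax.

Buyers pay $21; suppliers receive $7.5; quantity = 25.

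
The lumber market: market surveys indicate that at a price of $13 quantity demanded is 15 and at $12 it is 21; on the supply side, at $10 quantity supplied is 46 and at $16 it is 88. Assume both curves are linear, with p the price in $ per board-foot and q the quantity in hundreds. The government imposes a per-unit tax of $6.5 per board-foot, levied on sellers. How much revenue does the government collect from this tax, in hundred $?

Demand slope: (21 − 15)/(12 − 13) = -6, so qd = 93 − 6p.
Supply slope: (88 − 46)/(16 − 10) = 7, so qs = 7p − 24.
Without the tax, 93 − 6p = 7p − 24 gives 13p = 117, so p* = $9 and q* = 39.
With the tax collected from sellers, supply shifts: qs = 7(p − 6.5) − 24.
Solving gives q = 18 with buyers paying $12.5 and sellers receiving $6 (the $6.5 wedge).
Revenue = t · Q = 6.5 · 18 = $117.

Tax revenue = $117 hundred.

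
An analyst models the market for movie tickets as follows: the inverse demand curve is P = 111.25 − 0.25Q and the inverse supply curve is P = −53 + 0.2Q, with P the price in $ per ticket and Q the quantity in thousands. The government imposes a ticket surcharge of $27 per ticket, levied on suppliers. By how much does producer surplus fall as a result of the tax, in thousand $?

Producer surplus falls by $4020 thousand.

Inverting to Q(P) form: Qd = 445 − 4P; Qs = 5P + 265.
Without the tax, 445 − 4P = 5P + 265 gives 9P = 180, so P* = $20 and Q* = 365.
With the tax collected from suppliers, supply shifts: Qs = 5(P − 27) + 265.
New equilibrium: buyers pay $35, suppliers receive $8, Q = 305. (Wedge: Pb − Ps = 27.)
ΔPS is the trapezoid between Q = 305 and Q = 365 of height $12: ½ · (365 + 305) · 12 = $4020.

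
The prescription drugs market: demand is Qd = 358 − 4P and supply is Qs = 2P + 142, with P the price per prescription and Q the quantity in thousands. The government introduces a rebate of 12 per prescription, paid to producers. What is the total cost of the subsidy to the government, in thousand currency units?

Government outlay = 2760 thousand.

Without the subsidy, 358 − 4P = 2P + 142 gives 6P = 216, so P* = 36 and Q* = 214.
With a per-unit subsidy paid to producers, each receives P + 12 per unit sold, so supply becomes Qs = 2(P + 12) + 142.
New equilibrium: consumers pay 32, producers receive 44, Q = 230. (Wedge: Pb − Ps = −12.)
Outlay = t · Q = 12 · 230 = 2760.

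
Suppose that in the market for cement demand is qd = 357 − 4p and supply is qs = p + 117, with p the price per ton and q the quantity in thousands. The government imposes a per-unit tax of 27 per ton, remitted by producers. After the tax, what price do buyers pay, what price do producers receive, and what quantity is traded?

Before the tax: set 357 − 4p = p + 117 → p* = 48, q* = 165.
With the tax collected from producers, supply shifts: qs = (p − 27) + 117.
Solving gives q = 143.4 with buyers paying 53.4 and producers receiving 26.4 (the 27 wedge).
The less price-elastic side of the market bears the larger share of a per-unit tax.

Buyers pay 53.4; producers receive 26.4; quantity = 143.4.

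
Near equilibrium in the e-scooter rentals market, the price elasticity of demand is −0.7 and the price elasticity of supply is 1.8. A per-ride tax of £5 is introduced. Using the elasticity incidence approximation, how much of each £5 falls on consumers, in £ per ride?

Consumers bear ≈ £3.6 per ride.

Incidence ratio: consumers' share ≈ εs / (εs + |εd|) = 1.8 / (1.8 + 0.7) = 0.72.
So consumers bear ≈ 0.72 × £5 = £3.6; suppliers bear £1.4.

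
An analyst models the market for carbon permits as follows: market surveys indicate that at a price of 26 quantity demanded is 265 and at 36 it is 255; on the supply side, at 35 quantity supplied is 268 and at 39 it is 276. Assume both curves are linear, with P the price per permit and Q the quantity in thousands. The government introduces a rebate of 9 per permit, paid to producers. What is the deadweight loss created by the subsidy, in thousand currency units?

Demand slope: (255 − 265)/(36 − 26) = -1, so Qd = 291 − P.
Supply slope: (276 − 268)/(39 − 35) = 2, so Qs = 2P + 198.
Before the subsidy: set 291 − P = 2P + 198 → P* = 31, Q* = 260.
With a per-unit subsidy paid to producers, each receives P + 9 per unit sold, so supply becomes Qs = 2(P + 9) + 198.
Solving gives Q = 266 with consumers paying 25 and producers receiving 34 (the 9 wedge).
Quantity rises by |ΔQ| = |260 − 266| = 6.
DWL = ½ · t · |ΔQ| = ½ · 9 · 6 = 27.

Deadweight loss = 27 thousand.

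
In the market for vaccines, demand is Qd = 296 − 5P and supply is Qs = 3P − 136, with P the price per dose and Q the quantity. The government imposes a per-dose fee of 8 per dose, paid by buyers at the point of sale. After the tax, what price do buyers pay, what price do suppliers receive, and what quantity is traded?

Buyers pay 57; suppliers receive 49; quantity = 11.

Without the tax, 296 − 5P = 3P − 136 gives 8P = 432, so P* = 54 and Q* = 26.
With the tax collected from buyers, demand (in seller-price terms) shifts: Qd = 296 − 5(P + 8).
Solving gives Q = 11 with buyers paying 57 and suppliers receiving 49 (the 8 wedge).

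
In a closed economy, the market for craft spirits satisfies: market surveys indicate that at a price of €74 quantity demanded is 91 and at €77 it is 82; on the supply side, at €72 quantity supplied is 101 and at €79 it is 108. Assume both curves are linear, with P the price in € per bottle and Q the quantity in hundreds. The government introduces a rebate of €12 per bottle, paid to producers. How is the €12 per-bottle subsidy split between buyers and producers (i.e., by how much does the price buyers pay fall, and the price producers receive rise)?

Buyers gain €3 per bottle; producers gain €9 per bottle.

Demand slope: (82 − 91)/(77 − 74) = -3, so Qd = 313 − 3P.
Supply slope: (108 − 101)/(79 − 72) = 1, so Qs = P + 29.
Before the subsidy: set 313 − 3P = P + 29 → P* = €71, Q* = 100.
With a per-unit subsidy paid to producers, each receives P + 12 per unit sold, so supply becomes Qs = (P + 12) + 29.
New equilibrium: buyers pay €68, producers receive €80, Q = 109. (Wedge: Pb − Ps = −12.)
Gain to buyers: €3; to producers: €9. (They sum to €12.)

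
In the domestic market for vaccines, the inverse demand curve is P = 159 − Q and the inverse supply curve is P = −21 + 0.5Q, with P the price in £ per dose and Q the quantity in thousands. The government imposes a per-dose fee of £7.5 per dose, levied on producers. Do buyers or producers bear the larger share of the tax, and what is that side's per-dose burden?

Buyers bear the larger share: £5 per dose.

Rewrite in direct form: Qd = 159 − P and Qs = 2P + 42.
Before the tax: set 159 − P = 2P + 42 → P* = £39, Q* = 120.
With the tax collected from producers, supply shifts: Qs = 2(P − 7.5) + 42.
Solving gives Q = 115 with buyers paying £44 and producers receiving £36.5 (the £7.5 wedge).
Per-dose burden: buyers £5, producers £2.5.
Buyers take the larger share because demand is less price-elastic here (demand slope 1 vs supply slope 2).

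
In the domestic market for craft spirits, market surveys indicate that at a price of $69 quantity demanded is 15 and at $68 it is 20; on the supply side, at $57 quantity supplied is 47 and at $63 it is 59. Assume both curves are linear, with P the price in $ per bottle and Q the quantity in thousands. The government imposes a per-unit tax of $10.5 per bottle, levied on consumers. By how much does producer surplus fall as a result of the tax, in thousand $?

Demand slope: (20 − 15)/(68 − 69) = -5, so Qd = 360 − 5P.
Supply slope: (59 − 47)/(63 − 57) = 2, so Qs = 2P − 67.
Without the tax, 360 − 5P = 2P − 67 gives 7P = 427, so P* = $61 and Q* = 55.
With the tax collected from consumers, demand (in seller-price terms) shifts: Qd = 360 − 5(P + 10.5).
Solving gives Q = 40 with consumers paying $64 and producers receiving $53.5 (the $10.5 wedge).
ΔPS is the trapezoid between Q = 40 and Q = 55 of height $7.5: ½ · (55 + 40) · 7.5 = $356.25.

Producer surplus falls by $356.25 thousand.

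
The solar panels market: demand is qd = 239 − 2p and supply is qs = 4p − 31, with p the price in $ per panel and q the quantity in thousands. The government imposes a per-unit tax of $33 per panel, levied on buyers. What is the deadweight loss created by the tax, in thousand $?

Before the tax: set 239 − 2p = 4p − 31 → p* = $45, q* = 149.
With the tax collected from buyers, demand (in seller-price terms) shifts: qd = 239 − 2(p + 33).
Solving gives q = 105 with buyers paying $67 and sellers receiving $34 (the $33 wedge).
Quantity falls by |ΔQ| = |149 − 105| = 44.
DWL = ½ · t · |ΔQ| = ½ · 33 · 44 = $726.

Deadweight loss = $726 thousand.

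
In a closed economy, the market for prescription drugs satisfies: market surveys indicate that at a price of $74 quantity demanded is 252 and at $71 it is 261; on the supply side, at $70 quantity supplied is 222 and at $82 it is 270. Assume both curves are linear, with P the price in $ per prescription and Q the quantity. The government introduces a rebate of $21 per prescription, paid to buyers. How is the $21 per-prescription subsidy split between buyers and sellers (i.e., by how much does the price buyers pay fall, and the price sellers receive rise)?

Buyers gain $12 per prescription; sellers gain $9 per prescription.

Demand slope: (261 − 252)/(71 − 74) = -3, so Qd = 474 − 3P.
Supply slope: (270 − 222)/(82 − 70) = 4, so Qs = 4P − 58.
Before the subsidy: set 474 − 3P = 4P − 58 → P* = $76, Q* = 246.
With a per-unit subsidy paid to buyers, each effectively pays P − 21, so demand becomes Qd = 474 − 3(P − 21).
Solving gives Q = 282 with buyers paying $64 and sellers receiving $85 (the $21 wedge).
Gain to buyers: $12; to sellers: $9. (They sum to $21.)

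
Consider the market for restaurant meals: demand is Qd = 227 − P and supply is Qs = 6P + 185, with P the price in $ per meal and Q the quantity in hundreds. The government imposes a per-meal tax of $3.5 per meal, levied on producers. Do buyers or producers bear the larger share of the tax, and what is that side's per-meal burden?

Without the tax, 227 − P = 6P + 185 gives 7P = 42, so P* = $6 and Q* = 221.
With the tax collected from producers, supply shifts: Qs = 6(P − 3.5) + 185.
Solving gives Q = 218 with buyers paying $9 and producers receiving $5.5 (the $3.5 wedge).
Per-meal burden: buyers $3, producers $0.5.
Buyers take the larger share because demand is less price-elastic here (demand slope 1 vs supply slope 6).
The less price-elastic side of the market bears the larger share of a per-unit tax.

Buyers bear the larger share: $3 per meal.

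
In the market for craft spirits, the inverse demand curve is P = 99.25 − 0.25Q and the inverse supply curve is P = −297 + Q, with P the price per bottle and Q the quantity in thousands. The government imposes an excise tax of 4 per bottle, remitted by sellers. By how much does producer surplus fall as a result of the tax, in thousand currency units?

Producer surplus falls by 1009.28 thousand.

Rewrite in direct form: Qd = 397 − 4P and Qs = P + 297.
Without the tax, 397 − 4P = P + 297 gives 5P = 100, so P* = 20 and Q* = 317.
With the tax collected from sellers, supply shifts: Qs = (P − 4) + 297.
New equilibrium: consumers pay 20.8, sellers receive 16.8, Q = 313.8. (Wedge: Pb − Ps = 4.)
ΔPS is the trapezoid between Q = 313.8 and Q = 317 of height 3.2: ½ · (317 + 313.8) · 3.2 = 1009.28.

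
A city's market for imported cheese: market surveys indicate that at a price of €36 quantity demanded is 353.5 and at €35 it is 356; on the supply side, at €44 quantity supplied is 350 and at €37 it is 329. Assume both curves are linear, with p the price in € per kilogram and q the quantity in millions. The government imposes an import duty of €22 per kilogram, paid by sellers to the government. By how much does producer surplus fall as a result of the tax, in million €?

Demand slope: (356 − 353.5)/(35 − 36) = -2.5, so qd = 443.5 − 2.5p.
Supply slope: (329 − 350)/(37 − 44) = 3, so qs = 3p + 218.
Before the tax: set 443.5 − 2.5p = 3p + 218 → p* = €41, q* = 341.
With the tax collected from sellers, supply shifts: qs = 3(p − 22) + 218.
New equilibrium: consumers pay €53, sellers receive €31, q = 311. (Wedge: pb − ps = 22.)
ΔPS is the trapezoid between Q = 311 and Q = 341 of height €10: ½ · (341 + 311) · 10 = €3260.

Producer surplus falls by €3260 million.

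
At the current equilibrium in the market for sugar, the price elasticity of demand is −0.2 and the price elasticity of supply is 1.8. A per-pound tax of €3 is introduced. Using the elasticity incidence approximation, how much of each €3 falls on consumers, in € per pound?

Incidence ratio: consumers' share ≈ εs / (εs + |εd|) = 1.8 / (1.8 + 0.2) = 0.9.
So consumers bear ≈ 0.9 × €3 = €2.7; producers bear €0.3.

Consumers bear ≈ €2.7 per pound.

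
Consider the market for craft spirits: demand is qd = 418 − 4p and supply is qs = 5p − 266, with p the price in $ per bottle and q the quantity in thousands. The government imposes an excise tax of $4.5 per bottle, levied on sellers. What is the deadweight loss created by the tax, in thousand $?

Deadweight loss = $22.5 thousand.

Before the tax: set 418 − 4p = 5p − 266 → p* = $76, q* = 114.
With the tax collected from sellers, supply shifts: qs = 5(p − 4.5) − 266.
Solving gives q = 104 with consumers paying $78.5 and sellers receiving $74 (the $4.5 wedge).
Quantity falls by |ΔQ| = |114 − 104| = 10.
DWL = ½ · t · |ΔQ| = ½ · 4.5 · 10 = $22.5.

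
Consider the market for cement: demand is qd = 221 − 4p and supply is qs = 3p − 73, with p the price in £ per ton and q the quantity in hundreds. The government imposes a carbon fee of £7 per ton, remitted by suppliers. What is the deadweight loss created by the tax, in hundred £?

Deadweight loss = £42 hundred.

Before the tax: set 221 − 4p = 3p − 73 → p* = £42, q* = 53.
With the tax collected from suppliers, supply shifts: qs = 3(p − 7) − 73.
Solving gives q = 41 with consumers paying £45 and suppliers receiving £38 (the £7 wedge).
Quantity falls by |ΔQ| = |53 − 41| = 12.
DWL = ½ · t · |ΔQ| = ½ · 7 · 12 = £42.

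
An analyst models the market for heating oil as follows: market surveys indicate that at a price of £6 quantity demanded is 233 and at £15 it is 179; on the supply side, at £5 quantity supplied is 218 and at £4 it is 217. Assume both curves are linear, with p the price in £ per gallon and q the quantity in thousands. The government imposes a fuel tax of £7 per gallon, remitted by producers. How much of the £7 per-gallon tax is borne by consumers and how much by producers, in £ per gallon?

Demand slope: (179 − 233)/(15 − 6) = -6, so qd = 269 − 6p.
Supply slope: (217 − 218)/(4 − 5) = 1, so qs = p + 213.
Without the tax, 269 − 6p = p + 213 gives 7p = 56, so p* = £8 and q* = 221.
With the tax collected from producers, supply shifts: qs = (p − 7) + 213.
New equilibrium: consumers pay £9, producers receive £2, q = 215. (Wedge: pb − ps = 7.)
Burden on consumers: £1; on producers: £6. (They sum to £7.)
The less price-elastic side of the market bears the larger share of a per-unit tax.

Consumers bear £1 per gallon; producers bear £6 per gallon.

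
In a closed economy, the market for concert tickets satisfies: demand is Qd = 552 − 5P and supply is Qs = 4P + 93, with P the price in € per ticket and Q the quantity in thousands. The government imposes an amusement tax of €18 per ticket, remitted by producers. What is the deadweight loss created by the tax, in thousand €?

Deadweight loss = €360 thousand.

Before the tax: set 552 − 5P = 4P + 93 → P* = €51, Q* = 297.
With the tax collected from producers, supply shifts: Qs = 4(P − 18) + 93.
Solving gives Q = 257 with buyers paying €59 and producers receiving €41 (the €18 wedge).
Quantity falls by |ΔQ| = |297 − 257| = 40.
DWL = ½ · t · |ΔQ| = ½ · 18 · 40 = €360.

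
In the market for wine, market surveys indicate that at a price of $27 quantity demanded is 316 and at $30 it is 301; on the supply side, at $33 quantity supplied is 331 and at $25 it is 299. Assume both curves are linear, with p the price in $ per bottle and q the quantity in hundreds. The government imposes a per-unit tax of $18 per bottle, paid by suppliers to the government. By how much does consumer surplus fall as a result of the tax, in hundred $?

Demand slope: (301 − 316)/(30 − 27) = -5, so qd = 451 − 5p.
Supply slope: (299 − 331)/(25 − 33) = 4, so qs = 4p + 199.
Before the tax: set 451 − 5p = 4p + 199 → p* = $28, q* = 311.
With the tax collected from suppliers, supply shifts: qs = 4(p − 18) + 199.
New equilibrium: buyers pay $36, suppliers receive $18, q = 271. (Wedge: pb − ps = 18.)
ΔCS is the trapezoid between Q = 271 and Q = 311 of height $8: ½ · (311 + 271) · 8 = $2328.

Consumer surplus falls by $2328 hundred.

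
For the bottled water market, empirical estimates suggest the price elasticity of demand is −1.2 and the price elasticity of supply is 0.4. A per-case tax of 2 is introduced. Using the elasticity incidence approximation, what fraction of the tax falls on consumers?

Incidence ratio: consumers' share ≈ εs / (εs + |εd|) = 0.4 / (0.4 + 1.2) = 0.25.
Supply is the less elastic side, so consumers bear the smaller share.

Consumers' share ≈ 0.25.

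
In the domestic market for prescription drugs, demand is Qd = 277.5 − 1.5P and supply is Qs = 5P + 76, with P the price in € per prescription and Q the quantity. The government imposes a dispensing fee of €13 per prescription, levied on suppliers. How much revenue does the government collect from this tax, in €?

Without the tax, 277.5 − 1.5P = 5P + 76 gives 6.5P = 201.5, so P* = €31 and Q* = 231.
With the tax collected from suppliers, supply shifts: Qs = 5(P − 13) + 76.
Solving gives Q = 216 with buyers paying €41 and suppliers receiving €28 (the €13 wedge).
Revenue = t · Q = 13 · 216 = €2808.

Tax revenue = €2808.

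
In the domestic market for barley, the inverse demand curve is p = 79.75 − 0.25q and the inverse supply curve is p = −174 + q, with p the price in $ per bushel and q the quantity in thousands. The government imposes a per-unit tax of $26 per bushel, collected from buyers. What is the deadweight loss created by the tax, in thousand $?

Deadweight loss = $270.4 thousand.

Rewrite in direct form: qd = 319 − 4p and qs = p + 174.
Without the tax, 319 − 4p = p + 174 gives 5p = 145, so p* = $29 and q* = 203.
With the tax collected from buyers, demand (in seller-price terms) shifts: qd = 319 − 4(p + 26).
Solving gives q = 182.2 with buyers paying $34.2 and sellers receiving $8.2 (the $26 wedge).
Quantity falls by |ΔQ| = |203 − 182.2| = 20.8.
DWL = ½ · t · |ΔQ| = ½ · 26 · 20.8 = $270.4.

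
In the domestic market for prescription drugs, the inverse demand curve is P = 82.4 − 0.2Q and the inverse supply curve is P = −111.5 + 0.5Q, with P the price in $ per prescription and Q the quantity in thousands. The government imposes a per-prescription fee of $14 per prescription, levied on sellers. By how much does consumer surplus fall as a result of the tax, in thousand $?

Consumer surplus falls by $1068 thousand.

Inverting to Q(P) form: Qd = 412 − 5P; Qs = 2P + 223.
Before the tax: set 412 − 5P = 2P + 223 → P* = $27, Q* = 277.
With the tax collected from sellers, supply shifts: Qs = 2(P − 14) + 223.
New equilibrium: buyers pay $31, sellers receive $17, Q = 257. (Wedge: Pb − Ps = 14.)
ΔCS is the trapezoid between Q = 257 and Q = 277 of height $4: ½ · (277 + 257) · 4 = $1068.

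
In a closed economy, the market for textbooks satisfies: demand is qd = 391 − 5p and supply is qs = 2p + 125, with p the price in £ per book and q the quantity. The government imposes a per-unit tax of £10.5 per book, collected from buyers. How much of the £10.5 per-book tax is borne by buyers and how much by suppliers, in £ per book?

Before the tax: set 391 − 5p = 2p + 125 → p* = £38, q* = 201.
With the tax collected from buyers, demand (in seller-price terms) shifts: qd = 391 − 5(p + 10.5).
New equilibrium: buyers pay £41, suppliers receive £30.5, q = 186. (Wedge: pb − ps = 10.5.)
Burden on buyers: £3; on suppliers: £7.5. (They sum to £10.5.)
The less price-elastic side of the market bears the larger share of a per-unit tax.

Buyers bear £3 per book; suppliers bear £7.5 per book.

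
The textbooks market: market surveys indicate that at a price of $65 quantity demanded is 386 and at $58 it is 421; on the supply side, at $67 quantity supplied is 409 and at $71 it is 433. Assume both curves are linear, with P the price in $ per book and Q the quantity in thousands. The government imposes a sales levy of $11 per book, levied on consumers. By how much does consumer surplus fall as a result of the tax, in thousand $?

Demand slope: (421 − 386)/(58 − 65) = -5, so Qd = 711 − 5P.
Supply slope: (433 − 409)/(71 − 67) = 6, so Qs = 6P + 7.
Before the tax: set 711 − 5P = 6P + 7 → P* = $64, Q* = 391.
With the tax collected from consumers, demand (in seller-price terms) shifts: Qd = 711 − 5(P + 11).
New equilibrium: consumers pay $70, suppliers receive $59, Q = 361. (Wedge: Pb − Ps = 11.)
ΔCS is the trapezoid between Q = 361 and Q = 391 of height $6: ½ · (391 + 361) · 6 = $2256.

Consumer surplus falls by $2256 thousand.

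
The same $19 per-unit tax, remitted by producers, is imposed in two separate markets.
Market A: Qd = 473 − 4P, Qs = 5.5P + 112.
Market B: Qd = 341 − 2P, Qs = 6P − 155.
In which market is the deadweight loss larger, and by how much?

Market A: pre-tax P* = $38, Q* = 321; post-tax Q = 277; deadweight loss = $418.
Market B: pre-tax P* = $62, Q* = 217; post-tax Q = 188.5; deadweight loss = $270.75.
Difference: $418 vs $270.75 → market A is larger by $147.25.

Market A, by $147.25.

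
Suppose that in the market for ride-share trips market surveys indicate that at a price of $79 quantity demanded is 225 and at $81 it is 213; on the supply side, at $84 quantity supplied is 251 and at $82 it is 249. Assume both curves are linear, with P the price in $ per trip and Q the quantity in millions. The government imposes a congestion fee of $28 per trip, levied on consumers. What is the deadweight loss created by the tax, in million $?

Demand slope: (213 − 225)/(81 − 79) = -6, so Qd = 699 − 6P.
Supply slope: (249 − 251)/(82 − 84) = 1, so Qs = P + 167.
Without the tax, 699 − 6P = P + 167 gives 7P = 532, so P* = $76 and Q* = 243.
With the tax collected from consumers, demand (in seller-price terms) shifts: Qd = 699 − 6(P + 28).
New equilibrium: consumers pay $80, suppliers receive $52, Q = 219. (Wedge: Pb − Ps = 28.)
Quantity falls by |ΔQ| = |243 − 219| = 24.
DWL = ½ · t · |ΔQ| = ½ · 28 · 24 = $336.

Deadweight loss = $336 million.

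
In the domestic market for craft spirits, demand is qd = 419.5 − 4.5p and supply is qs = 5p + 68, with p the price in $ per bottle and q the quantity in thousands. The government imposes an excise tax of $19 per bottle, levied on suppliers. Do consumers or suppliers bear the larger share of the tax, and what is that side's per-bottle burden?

Before the tax: set 419.5 − 4.5p = 5p + 68 → p* = $37, q* = 253.
With the tax collected from suppliers, supply shifts: qs = 5(p − 19) + 68.
Solving gives q = 208 with consumers paying $47 and suppliers receiving $28 (the $19 wedge).
Per-bottle burden: consumers $10, suppliers $9.
Consumers take the larger share because demand is less price-elastic here (demand slope 4.5 vs supply slope 5).

Consumers bear the larger share: $10 per bottle.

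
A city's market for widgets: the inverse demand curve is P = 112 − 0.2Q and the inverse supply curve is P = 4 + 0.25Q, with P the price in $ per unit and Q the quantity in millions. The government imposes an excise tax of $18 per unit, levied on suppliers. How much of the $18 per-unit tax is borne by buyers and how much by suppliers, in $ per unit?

Buyers bear $8 per unit; suppliers bear $10 per unit.

Rewrite in direct form: Qd = 560 − 5P and Qs = 4P − 16.
Without the tax, 560 − 5P = 4P − 16 gives 9P = 576, so P* = $64 and Q* = 240.
With the tax collected from suppliers, supply shifts: Qs = 4(P − 18) − 16.
New equilibrium: buyers pay $72, suppliers receive $54, Q = 200. (Wedge: Pb − Ps = 18.)
Burden on buyers: $8; on suppliers: $10. (They sum to $18.)
The less price-elastic side of the market bears the larger share of a per-unit tax.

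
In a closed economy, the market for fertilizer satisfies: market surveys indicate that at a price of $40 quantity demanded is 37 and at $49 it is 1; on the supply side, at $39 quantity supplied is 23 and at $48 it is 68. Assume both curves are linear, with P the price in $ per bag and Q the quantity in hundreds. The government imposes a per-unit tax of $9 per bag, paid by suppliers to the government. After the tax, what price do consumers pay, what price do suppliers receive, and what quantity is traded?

Demand slope: (1 − 37)/(49 − 40) = -4, so Qd = 197 − 4P.
Supply slope: (68 − 23)/(48 − 39) = 5, so Qs = 5P − 172.
Before the tax: set 197 − 4P = 5P − 172 → P* = $41, Q* = 33.
With the tax collected from suppliers, supply shifts: Qs = 5(P − 9) − 172.
Solving gives Q = 13 with consumers paying $46 and suppliers receiving $37 (the $9 wedge).
The less price-elastic side of the market bears the larger share of a per-unit tax.

Consumers pay $46; suppliers receive $37; quantity = 13.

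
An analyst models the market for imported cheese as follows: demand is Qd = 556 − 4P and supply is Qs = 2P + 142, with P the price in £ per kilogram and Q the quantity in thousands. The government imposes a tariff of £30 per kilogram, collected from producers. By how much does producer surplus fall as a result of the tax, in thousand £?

Producer surplus falls by £5200 thousand.

Without the tax, 556 − 4P = 2P + 142 gives 6P = 414, so P* = £69 and Q* = 280.
With the tax collected from producers, supply shifts: Qs = 2(P − 30) + 142.
New equilibrium: consumers pay £79, producers receive £49, Q = 240. (Wedge: Pb − Ps = 30.)
ΔPS is the trapezoid between Q = 240 and Q = 280 of height £20: ½ · (280 + 240) · 20 = £5200.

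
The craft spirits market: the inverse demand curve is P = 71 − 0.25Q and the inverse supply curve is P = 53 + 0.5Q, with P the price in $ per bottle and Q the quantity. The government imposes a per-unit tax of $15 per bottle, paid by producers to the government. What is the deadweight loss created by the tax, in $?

Deadweight loss = $150.

Rewrite in direct form: Qd = 284 − 4P and Qs = 2P − 106.
Without the tax, 284 − 4P = 2P − 106 gives 6P = 390, so P* = $65 and Q* = 24.
With the tax collected from producers, supply shifts: Qs = 2(P − 15) − 106.
Solving gives Q = 4 with consumers paying $70 and producers receiving $55 (the $15 wedge).
Quantity falls by |ΔQ| = |24 − 4| = 20.
DWL = ½ · t · |ΔQ| = ½ · 15 · 20 = $150.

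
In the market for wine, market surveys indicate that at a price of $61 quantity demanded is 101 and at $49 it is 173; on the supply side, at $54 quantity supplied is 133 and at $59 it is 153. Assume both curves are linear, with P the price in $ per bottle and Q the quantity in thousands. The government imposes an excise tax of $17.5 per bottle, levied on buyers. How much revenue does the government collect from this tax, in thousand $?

Demand slope: (173 − 101)/(49 − 61) = -6, so Qd = 467 − 6P.
Supply slope: (153 − 133)/(59 − 54) = 4, so Qs = 4P − 83.
Before the tax: set 467 − 6P = 4P − 83 → P* = $55, Q* = 137.
With the tax collected from buyers, demand (in seller-price terms) shifts: Qd = 467 − 6(P + 17.5).
New equilibrium: buyers pay $62, suppliers receive $44.5, Q = 95. (Wedge: Pb − Ps = 17.5.)
Revenue = t · Q = 17.5 · 95 = $1662.5.

Tax revenue = $1662.5 thousand.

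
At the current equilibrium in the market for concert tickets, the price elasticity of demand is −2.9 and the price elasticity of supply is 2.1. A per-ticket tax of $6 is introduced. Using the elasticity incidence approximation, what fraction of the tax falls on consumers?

Consumers' share ≈ 0.42.

Incidence ratio: consumers' share ≈ εs / (εs + |εd|) = 2.1 / (2.1 + 2.9) = 0.42.
Supply is the less elastic side, so consumers bear the smaller share.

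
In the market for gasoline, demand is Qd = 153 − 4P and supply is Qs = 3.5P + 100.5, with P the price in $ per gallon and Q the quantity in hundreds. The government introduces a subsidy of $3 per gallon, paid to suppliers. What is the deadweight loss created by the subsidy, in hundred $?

Before the subsidy: set 153 − 4P = 3.5P + 100.5 → P* = $7, Q* = 125.
With a per-unit subsidy paid to suppliers, each receives P + 3 per unit sold, so supply becomes Qs = 3.5(P + 3) + 100.5.
New equilibrium: consumers pay $5.6, suppliers receive $8.6, Q = 130.6. (Wedge: Pb − Ps = −3.)
Quantity rises by |ΔQ| = |125 − 130.6| = 5.6.
DWL = ½ · t · |ΔQ| = ½ · 3 · 5.6 = $8.4.

Deadweight loss = $8.4 hundred.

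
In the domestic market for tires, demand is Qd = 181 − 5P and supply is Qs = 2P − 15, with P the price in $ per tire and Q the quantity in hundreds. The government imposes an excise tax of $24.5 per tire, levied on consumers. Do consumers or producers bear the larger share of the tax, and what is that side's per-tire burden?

Producers bear the larger share: $17.5 per tire.

Before the tax: set 181 − 5P = 2P − 15 → P* = $28, Q* = 41.
With the tax collected from consumers, demand (in seller-price terms) shifts: Qd = 181 − 5(P + 24.5).
New equilibrium: consumers pay $35, producers receive $10.5, Q = 6. (Wedge: Pb − Ps = 24.5.)
Per-tire burden: consumers $7, producers $17.5.
Producers take the larger share because supply is less price-elastic here (demand slope 5 vs supply slope 2).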